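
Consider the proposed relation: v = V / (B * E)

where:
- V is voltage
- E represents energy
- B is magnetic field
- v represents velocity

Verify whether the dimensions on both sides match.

No

V (voltage) has dimensions [I^-1 L^2 M T^-3].
E (energy) has dimensions [L^2 M T^-2].
B (magnetic field) has dimensions [I^-1 M T^-2].
v (velocity) has dimensions [L T^-1].

Left side: [L T^-1]
Right side: [M^-1 T]

The two sides have different dimensions, so the equation is NOT dimensionally consistent.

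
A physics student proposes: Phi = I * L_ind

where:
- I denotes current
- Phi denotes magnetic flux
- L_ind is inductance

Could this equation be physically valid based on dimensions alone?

Yes

I (current) has dimensions [I].
Phi (magnetic flux) has dimensions [I^-1 L^2 M T^-2].
L_ind (inductance) has dimensions [I^-2 L^2 M T^-2].

Left side: [I^-1 L^2 M T^-2]
Right side: [I^-1 L^2 M T^-2]

Both sides have the same dimensions, so the equation is dimensionally consistent.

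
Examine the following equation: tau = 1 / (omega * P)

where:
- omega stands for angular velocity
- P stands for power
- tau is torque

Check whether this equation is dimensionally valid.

No

omega (angular velocity) has dimensions [T^-1].
P (power) has dimensions [L^2 M T^-3].
tau (torque) has dimensions [L^2 M T^-2].

Left side: [L^2 M T^-2]
Right side: [L^-2 M^-1 T^4]

The two sides have different dimensions, so the equation is NOT dimensionally consistent.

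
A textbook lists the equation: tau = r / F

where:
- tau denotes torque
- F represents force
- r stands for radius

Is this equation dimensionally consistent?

No

tau (torque) has dimensions [L^2 M T^-2].
F (force) has dimensions [L M T^-2].
r (radius) has dimensions [L].

Left side: [L^2 M T^-2]
Right side: [M^-1 T^2]

The two sides have different dimensions, so the equation is NOT dimensionally consistent.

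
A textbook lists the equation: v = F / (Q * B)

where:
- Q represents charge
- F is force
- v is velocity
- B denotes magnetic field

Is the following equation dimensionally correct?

Yes

Q (charge) has dimensions [I T].
F (force) has dimensions [L M T^-2].
v (velocity) has dimensions [L T^-1].
B (magnetic field) has dimensions [I^-1 M T^-2].

Left side: [L T^-1]
Right side: [L T^-1]

Both sides have the same dimensions, so the equation is dimensionally consistent.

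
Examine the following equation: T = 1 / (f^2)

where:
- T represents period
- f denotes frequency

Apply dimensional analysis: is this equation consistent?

No

T (period) has dimensions [T].
f (frequency) has dimensions [T^-1].

Left side: [T]
Right side: [T^2]

The two sides have different dimensions, so the equation is NOT dimensionally consistent.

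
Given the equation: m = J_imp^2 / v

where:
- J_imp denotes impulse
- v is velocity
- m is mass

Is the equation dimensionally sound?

No

J_imp (impulse) has dimensions [L M T^-1].
v (velocity) has dimensions [L T^-1].
m (mass) has dimensions [M].

Left side: [M]
Right side: [L M^2 T^-1]

The two sides have different dimensions, so the equation is NOT dimensionally consistent.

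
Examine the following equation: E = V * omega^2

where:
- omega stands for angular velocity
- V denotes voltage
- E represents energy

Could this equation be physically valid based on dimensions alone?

No

omega (angular velocity) has dimensions [T^-1].
V (voltage) has dimensions [I^-1 L^2 M T^-3].
E (energy) has dimensions [L^2 M T^-2].

Left side: [L^2 M T^-2]
Right side: [I^-1 L^2 M T^-5]

The two sides have different dimensions, so the equation is NOT dimensionally consistent.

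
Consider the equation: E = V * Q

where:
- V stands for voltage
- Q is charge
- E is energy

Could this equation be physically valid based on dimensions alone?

Yes

V (voltage) has dimensions [I^-1 L^2 M T^-3].
Q (charge) has dimensions [I T].
E (energy) has dimensions [L^2 M T^-2].

Left side: [L^2 M T^-2]
Right side: [L^2 M T^-2]

Both sides have the same dimensions, so the equation is dimensionally consistent.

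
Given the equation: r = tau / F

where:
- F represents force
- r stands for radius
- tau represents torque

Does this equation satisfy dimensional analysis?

Yes

F (force) has dimensions [L M T^-2].
r (radius) has dimensions [L].
tau (torque) has dimensions [L^2 M T^-2].

Left side: [L]
Right side: [L]

Both sides have the same dimensions, so the equation is dimensionally consistent.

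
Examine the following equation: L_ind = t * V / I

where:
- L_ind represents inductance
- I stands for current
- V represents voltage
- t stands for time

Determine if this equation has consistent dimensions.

Yes

L_ind (inductance) has dimensions [I^-2 L^2 M T^-2].
I (current) has dimensions [I].
V (voltage) has dimensions [I^-1 L^2 M T^-3].
t (time) has dimensions [T].

Left side: [I^-2 L^2 M T^-2]
Right side: [I^-2 L^2 M T^-2]

Both sides have the same dimensions, so the equation is dimensionally consistent.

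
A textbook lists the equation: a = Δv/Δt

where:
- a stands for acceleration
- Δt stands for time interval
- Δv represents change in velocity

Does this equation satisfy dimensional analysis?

Yes

a (acceleration) has dimensions [L T^-2].
Δt (time interval) has dimensions [T].
Δv (change in velocity) has dimensions [L T^-1].

Left side: [L T^-2]
Right side: [L T^-2]

Both sides have the same dimensions, so the equation is dimensionally consistent.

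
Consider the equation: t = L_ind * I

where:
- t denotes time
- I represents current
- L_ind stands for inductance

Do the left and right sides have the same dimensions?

No

t (time) has dimensions [T].
I (current) has dimensions [I].
L_ind (inductance) has dimensions [I^-2 L^2 M T^-2].

Left side: [T]
Right side: [I^-1 L^2 M T^-2]

The two sides have different dimensions, so the equation is NOT dimensionally consistent.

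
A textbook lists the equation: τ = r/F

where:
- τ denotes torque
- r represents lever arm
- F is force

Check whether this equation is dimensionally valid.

No

τ (torque) has dimensions [L^2 M T^-2].
r (lever arm) has dimensions [L].
F (force) has dimensions [L M T^-2].

Left side: [L^2 M T^-2]
Right side: [M^-1 T^2]

The two sides have different dimensions, so the equation is NOT dimensionally consistent.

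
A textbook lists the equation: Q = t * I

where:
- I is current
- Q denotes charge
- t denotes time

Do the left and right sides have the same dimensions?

Yes

I (current) has dimensions [I].
Q (charge) has dimensions [I T].
t (time) has dimensions [T].

Left side: [I T]
Right side: [I T]

Both sides have the same dimensions, so the equation is dimensionally consistent.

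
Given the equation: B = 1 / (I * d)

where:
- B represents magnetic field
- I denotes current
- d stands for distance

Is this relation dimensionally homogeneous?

No

B (magnetic field) has dimensions [I^-1 M T^-2].
I (current) has dimensions [I].
d (distance) has dimensions [L].

Left side: [I^-1 M T^-2]
Right side: [I^-1 L^-1]

The two sides have different dimensions, so the equation is NOT dimensionally consistent.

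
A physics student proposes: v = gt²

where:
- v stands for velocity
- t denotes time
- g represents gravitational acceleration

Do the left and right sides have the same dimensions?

No

v (velocity) has dimensions [L T^-1].
t (time) has dimensions [T].
g (gravitational acceleration) has dimensions [L T^-2].

Left side: [L T^-1]
Right side: [L]

The two sides have different dimensions, so the equation is NOT dimensionally consistent.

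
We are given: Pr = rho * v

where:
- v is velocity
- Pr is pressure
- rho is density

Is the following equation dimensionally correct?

No

v (velocity) has dimensions [L T^-1].
Pr (pressure) has dimensions [L^-1 M T^-2].
rho (density) has dimensions [L^-3 M].

Left side: [L^-1 M T^-2]
Right side: [L^-2 M T^-1]

The two sides have different dimensions, so the equation is NOT dimensionally consistent.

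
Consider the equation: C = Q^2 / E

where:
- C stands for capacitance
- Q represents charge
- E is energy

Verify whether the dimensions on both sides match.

Yes

C (capacitance) has dimensions [I^2 L^-2 M^-1 T^4].
Q (charge) has dimensions [I T].
E (energy) has dimensions [L^2 M T^-2].

Left side: [I^2 L^-2 M^-1 T^4]
Right side: [I^2 L^-2 M^-1 T^4]

Both sides have the same dimensions, so the equation is dimensionally consistent.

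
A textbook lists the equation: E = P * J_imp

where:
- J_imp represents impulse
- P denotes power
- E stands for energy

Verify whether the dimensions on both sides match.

No

J_imp (impulse) has dimensions [L M T^-1].
P (power) has dimensions [L^2 M T^-3].
E (energy) has dimensions [L^2 M T^-2].

Left side: [L^2 M T^-2]
Right side: [L^3 M^2 T^-4]

The two sides have different dimensions, so the equation is NOT dimensionally consistent.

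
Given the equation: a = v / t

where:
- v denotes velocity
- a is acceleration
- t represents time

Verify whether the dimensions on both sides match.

Yes

v (velocity) has dimensions [L T^-1].
a (acceleration) has dimensions [L T^-2].
t (time) has dimensions [T].

Left side: [L T^-2]
Right side: [L T^-2]

Both sides have the same dimensions, so the equation is dimensionally consistent.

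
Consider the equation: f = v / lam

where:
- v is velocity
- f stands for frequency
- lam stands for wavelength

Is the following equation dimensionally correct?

Yes

v (velocity) has dimensions [L T^-1].
f (frequency) has dimensions [T^-1].
lam (wavelength) has dimensions [L].

Left side: [T^-1]
Right side: [T^-1]

Both sides have the same dimensions, so the equation is dimensionally consistent.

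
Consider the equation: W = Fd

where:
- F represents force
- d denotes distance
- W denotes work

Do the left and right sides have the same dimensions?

Yes

F (force) has dimensions [L M T^-2].
d (distance) has dimensions [L].
W (work) has dimensions [L^2 M T^-2].

Left side: [L^2 M T^-2]
Right side: [L^2 M T^-2]

Both sides have the same dimensions, so the equation is dimensionally consistent.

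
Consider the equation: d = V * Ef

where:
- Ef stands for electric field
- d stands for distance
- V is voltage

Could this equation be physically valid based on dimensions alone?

No

Ef (electric field) has dimensions [I^-1 L M T^-3].
d (distance) has dimensions [L].
V (voltage) has dimensions [I^-1 L^2 M T^-3].

Left side: [L]
Right side: [I^-2 L^3 M^2 T^-6]

The two sides have different dimensions, so the equation is NOT dimensionally consistent.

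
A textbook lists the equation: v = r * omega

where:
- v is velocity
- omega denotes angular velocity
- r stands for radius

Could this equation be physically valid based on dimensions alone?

Yes

v (velocity) has dimensions [L T^-1].
omega (angular velocity) has dimensions [T^-1].
r (radius) has dimensions [L].

Left side: [L T^-1]
Right side: [L T^-1]

Both sides have the same dimensions, so the equation is dimensionally consistent.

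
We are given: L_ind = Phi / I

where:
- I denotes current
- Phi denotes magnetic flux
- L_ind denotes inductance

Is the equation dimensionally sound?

Yes

I (current) has dimensions [I].
Phi (magnetic flux) has dimensions [I^-1 L^2 M T^-2].
L_ind (inductance) has dimensions [I^-2 L^2 M T^-2].

Left side: [I^-2 L^2 M T^-2]
Right side: [I^-2 L^2 M T^-2]

Both sides have the same dimensions, so the equation is dimensionally consistent.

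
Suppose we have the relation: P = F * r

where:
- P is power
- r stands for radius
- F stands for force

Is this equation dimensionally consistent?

No

P (power) has dimensions [L^2 M T^-3].
r (radius) has dimensions [L].
F (force) has dimensions [L M T^-2].

Left side: [L^2 M T^-3]
Right side: [L^2 M T^-2]

The two sides have different dimensions, so the equation is NOT dimensionally consistent.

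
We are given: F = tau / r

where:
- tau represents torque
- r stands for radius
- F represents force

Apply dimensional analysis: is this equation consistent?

Yes

tau (torque) has dimensions [L^2 M T^-2].
r (radius) has dimensions [L].
F (force) has dimensions [L M T^-2].

Left side: [L M T^-2]
Right side: [L M T^-2]

Both sides have the same dimensions, so the equation is dimensionally consistent.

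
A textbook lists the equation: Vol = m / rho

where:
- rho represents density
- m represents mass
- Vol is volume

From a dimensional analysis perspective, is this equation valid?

Yes

rho (density) has dimensions [L^-3 M].
m (mass) has dimensions [M].
Vol (volume) has dimensions [L^3].

Left side: [L^3]
Right side: [L^3]

Both sides have the same dimensions, so the equation is dimensionally consistent.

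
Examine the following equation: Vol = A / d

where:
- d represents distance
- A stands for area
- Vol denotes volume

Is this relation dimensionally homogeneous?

No

d (distance) has dimensions [L].
A (area) has dimensions [L^2].
Vol (volume) has dimensions [L^3].

Left side: [L^3]
Right side: [L]

The two sides have different dimensions, so the equation is NOT dimensionally consistent.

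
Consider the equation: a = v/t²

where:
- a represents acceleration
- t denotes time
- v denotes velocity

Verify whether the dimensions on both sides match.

No

a (acceleration) has dimensions [L T^-2].
t (time) has dimensions [T].
v (velocity) has dimensions [L T^-1].

Left side: [L T^-2]
Right side: [L T^-3]

The two sides have different dimensions, so the equation is NOT dimensionally consistent.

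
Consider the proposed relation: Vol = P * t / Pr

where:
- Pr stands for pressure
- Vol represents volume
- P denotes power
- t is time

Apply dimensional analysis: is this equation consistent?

Yes

Pr (pressure) has dimensions [L^-1 M T^-2].
Vol (volume) has dimensions [L^3].
P (power) has dimensions [L^2 M T^-3].
t (time) has dimensions [T].

Left side: [L^3]
Right side: [L^3]

Both sides have the same dimensions, so the equation is dimensionally consistent.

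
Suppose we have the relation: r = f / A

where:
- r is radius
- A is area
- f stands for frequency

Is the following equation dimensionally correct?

No

r (radius) has dimensions [L].
A (area) has dimensions [L^2].
f (frequency) has dimensions [T^-1].

Left side: [L]
Right side: [L^-2 T^-1]

The two sides have different dimensions, so the equation is NOT dimensionally consistent.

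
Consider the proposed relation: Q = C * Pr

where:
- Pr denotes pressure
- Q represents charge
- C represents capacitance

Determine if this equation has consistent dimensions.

No

Pr (pressure) has dimensions [L^-1 M T^-2].
Q (charge) has dimensions [I T].
C (capacitance) has dimensions [I^2 L^-2 M^-1 T^4].

Left side: [I T]
Right side: [I^2 L^-3 T^2]

The two sides have different dimensions, so the equation is NOT dimensionally consistent.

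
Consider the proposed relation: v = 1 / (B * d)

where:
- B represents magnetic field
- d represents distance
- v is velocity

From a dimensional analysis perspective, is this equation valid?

No

B (magnetic field) has dimensions [I^-1 M T^-2].
d (distance) has dimensions [L].
v (velocity) has dimensions [L T^-1].

Left side: [L T^-1]
Right side: [I L^-1 M^-1 T^2]

The two sides have different dimensions, so the equation is NOT dimensionally consistent.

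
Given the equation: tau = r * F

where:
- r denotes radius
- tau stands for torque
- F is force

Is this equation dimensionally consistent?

Yes

r (radius) has dimensions [L].
tau (torque) has dimensions [L^2 M T^-2].
F (force) has dimensions [L M T^-2].

Left side: [L^2 M T^-2]
Right side: [L^2 M T^-2]

Both sides have the same dimensions, so the equation is dimensionally consistent.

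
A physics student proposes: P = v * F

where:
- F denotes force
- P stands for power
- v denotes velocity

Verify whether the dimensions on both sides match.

Yes

F (force) has dimensions [L M T^-2].
P (power) has dimensions [L^2 M T^-3].
v (velocity) has dimensions [L T^-1].

Left side: [L^2 M T^-3]
Right side: [L^2 M T^-3]

Both sides have the same dimensions, so the equation is dimensionally consistent.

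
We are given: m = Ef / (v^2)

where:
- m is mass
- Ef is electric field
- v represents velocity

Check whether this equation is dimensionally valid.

No

m (mass) has dimensions [M].
Ef (electric field) has dimensions [I^-1 L M T^-3].
v (velocity) has dimensions [L T^-1].

Left side: [M]
Right side: [I^-1 L^-1 M T^-1]

The two sides have different dimensions, so the equation is NOT dimensionally consistent.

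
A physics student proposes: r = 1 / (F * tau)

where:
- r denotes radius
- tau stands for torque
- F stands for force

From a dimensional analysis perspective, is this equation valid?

No

r (radius) has dimensions [L].
tau (torque) has dimensions [L^2 M T^-2].
F (force) has dimensions [L M T^-2].

Left side: [L]
Right side: [L^-3 M^-2 T^4]

The two sides have different dimensions, so the equation is NOT dimensionally consistent.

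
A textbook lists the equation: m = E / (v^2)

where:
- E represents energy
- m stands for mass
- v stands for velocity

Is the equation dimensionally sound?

Yes

E (energy) has dimensions [L^2 M T^-2].
m (mass) has dimensions [M].
v (velocity) has dimensions [L T^-1].

Left side: [M]
Right side: [M]

Both sides have the same dimensions, so the equation is dimensionally consistent.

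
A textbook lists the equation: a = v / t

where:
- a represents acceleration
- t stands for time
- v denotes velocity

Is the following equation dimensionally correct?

Yes

a (acceleration) has dimensions [L T^-2].
t (time) has dimensions [T].
v (velocity) has dimensions [L T^-1].

Left side: [L T^-2]
Right side: [L T^-2]

Both sides have the same dimensions, so the equation is dimensionally consistent.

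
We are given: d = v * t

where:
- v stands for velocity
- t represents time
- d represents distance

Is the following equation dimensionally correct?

Yes

v (velocity) has dimensions [L T^-1].
t (time) has dimensions [T].
d (distance) has dimensions [L].

Left side: [L]
Right side: [L]

Both sides have the same dimensions, so the equation is dimensionally consistent.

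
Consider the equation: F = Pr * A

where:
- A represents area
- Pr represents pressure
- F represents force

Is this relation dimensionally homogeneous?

Yes

A (area) has dimensions [L^2].
Pr (pressure) has dimensions [L^-1 M T^-2].
F (force) has dimensions [L M T^-2].

Left side: [L M T^-2]
Right side: [L M T^-2]

Both sides have the same dimensions, so the equation is dimensionally consistent.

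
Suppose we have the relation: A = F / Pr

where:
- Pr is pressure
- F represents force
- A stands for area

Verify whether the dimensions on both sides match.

Yes

Pr (pressure) has dimensions [L^-1 M T^-2].
F (force) has dimensions [L M T^-2].
A (area) has dimensions [L^2].

Left side: [L^2]
Right side: [L^2]

Both sides have the same dimensions, so the equation is dimensionally consistent.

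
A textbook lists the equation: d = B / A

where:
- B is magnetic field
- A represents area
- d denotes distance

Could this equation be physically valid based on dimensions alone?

No

B (magnetic field) has dimensions [I^-1 M T^-2].
A (area) has dimensions [L^2].
d (distance) has dimensions [L].

Left side: [L]
Right side: [I^-1 L^-2 M T^-2]

The two sides have different dimensions, so the equation is NOT dimensionally consistent.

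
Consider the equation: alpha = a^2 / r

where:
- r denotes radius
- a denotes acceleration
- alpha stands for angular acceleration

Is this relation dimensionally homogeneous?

No

r (radius) has dimensions [L].
a (acceleration) has dimensions [L T^-2].
alpha (angular acceleration) has dimensions [T^-2].

Left side: [T^-2]
Right side: [L T^-4]

The two sides have different dimensions, so the equation is NOT dimensionally consistent.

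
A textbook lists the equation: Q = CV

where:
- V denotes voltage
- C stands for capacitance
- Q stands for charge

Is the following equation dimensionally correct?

Yes

V (voltage) has dimensions [I^-1 L^2 M T^-3].
C (capacitance) has dimensions [I^2 L^-2 M^-1 T^4].
Q (charge) has dimensions [I T].

Left side: [I T]
Right side: [I T]

Both sides have the same dimensions, so the equation is dimensionally consistent.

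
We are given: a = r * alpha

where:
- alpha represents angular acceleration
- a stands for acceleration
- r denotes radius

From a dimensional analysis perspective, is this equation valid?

Yes

alpha (angular acceleration) has dimensions [T^-2].
a (acceleration) has dimensions [L T^-2].
r (radius) has dimensions [L].

Left side: [L T^-2]
Right side: [L T^-2]

Both sides have the same dimensions, so the equation is dimensionally consistent.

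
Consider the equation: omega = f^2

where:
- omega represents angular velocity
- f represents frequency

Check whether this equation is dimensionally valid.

No

omega (angular velocity) has dimensions [T^-1].
f (frequency) has dimensions [T^-1].

Left side: [T^-1]
Right side: [T^-2]

The two sides have different dimensions, so the equation is NOT dimensionally consistent.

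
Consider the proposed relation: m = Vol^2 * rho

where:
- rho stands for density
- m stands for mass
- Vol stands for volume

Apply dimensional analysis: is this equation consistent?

No

rho (density) has dimensions [L^-3 M].
m (mass) has dimensions [M].
Vol (volume) has dimensions [L^3].

Left side: [M]
Right side: [L^3 M]

The two sides have different dimensions, so the equation is NOT dimensionally consistent.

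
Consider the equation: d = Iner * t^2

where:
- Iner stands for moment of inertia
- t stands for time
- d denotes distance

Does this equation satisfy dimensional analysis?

No

Iner (moment of inertia) has dimensions [L^2 M].
t (time) has dimensions [T].
d (distance) has dimensions [L].

Left side: [L]
Right side: [L^2 M T^2]

The two sides have different dimensions, so the equation is NOT dimensionally consistent.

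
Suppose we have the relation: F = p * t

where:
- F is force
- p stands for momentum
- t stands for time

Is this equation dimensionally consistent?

No

F (force) has dimensions [L M T^-2].
p (momentum) has dimensions [L M T^-1].
t (time) has dimensions [T].

Left side: [L M T^-2]
Right side: [L M]

The two sides have different dimensions, so the equation is NOT dimensionally consistent.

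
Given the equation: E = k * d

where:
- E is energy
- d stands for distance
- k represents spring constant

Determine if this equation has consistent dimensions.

No

E (energy) has dimensions [L^2 M T^-2].
d (distance) has dimensions [L].
k (spring constant) has dimensions [M T^-2].

Left side: [L^2 M T^-2]
Right side: [L M T^-2]

The two sides have different dimensions, so the equation is NOT dimensionally consistent.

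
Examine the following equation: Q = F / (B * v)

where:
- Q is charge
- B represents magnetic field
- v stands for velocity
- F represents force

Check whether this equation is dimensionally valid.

Yes

Q (charge) has dimensions [I T].
B (magnetic field) has dimensions [I^-1 M T^-2].
v (velocity) has dimensions [L T^-1].
F (force) has dimensions [L M T^-2].

Left side: [I T]
Right side: [I T]

Both sides have the same dimensions, so the equation is dimensionally consistent.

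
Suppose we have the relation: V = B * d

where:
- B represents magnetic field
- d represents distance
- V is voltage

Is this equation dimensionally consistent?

No

B (magnetic field) has dimensions [I^-1 M T^-2].
d (distance) has dimensions [L].
V (voltage) has dimensions [I^-1 L^2 M T^-3].

Left side: [I^-1 L^2 M T^-3]
Right side: [I^-1 L M T^-2]

The two sides have different dimensions, so the equation is NOT dimensionally consistent.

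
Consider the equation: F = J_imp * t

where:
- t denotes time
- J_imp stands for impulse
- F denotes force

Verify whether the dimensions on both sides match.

No

t (time) has dimensions [T].
J_imp (impulse) has dimensions [L M T^-1].
F (force) has dimensions [L M T^-2].

Left side: [L M T^-2]
Right side: [L M]

The two sides have different dimensions, so the equation is NOT dimensionally consistent.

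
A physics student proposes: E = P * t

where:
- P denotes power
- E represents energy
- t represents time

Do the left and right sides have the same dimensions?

Yes

P (power) has dimensions [L^2 M T^-3].
E (energy) has dimensions [L^2 M T^-2].
t (time) has dimensions [T].

Left side: [L^2 M T^-2]
Right side: [L^2 M T^-2]

Both sides have the same dimensions, so the equation is dimensionally consistent.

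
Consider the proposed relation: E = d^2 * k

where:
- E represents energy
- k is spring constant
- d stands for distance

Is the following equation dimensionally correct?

Yes

E (energy) has dimensions [L^2 M T^-2].
k (spring constant) has dimensions [M T^-2].
d (distance) has dimensions [L].

Left side: [L^2 M T^-2]
Right side: [L^2 M T^-2]

Both sides have the same dimensions, so the equation is dimensionally consistent.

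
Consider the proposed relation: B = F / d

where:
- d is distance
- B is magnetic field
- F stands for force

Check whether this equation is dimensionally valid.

No

d (distance) has dimensions [L].
B (magnetic field) has dimensions [I^-1 M T^-2].
F (force) has dimensions [L M T^-2].

Left side: [I^-1 M T^-2]
Right side: [M T^-2]

The two sides have different dimensions, so the equation is NOT dimensionally consistent.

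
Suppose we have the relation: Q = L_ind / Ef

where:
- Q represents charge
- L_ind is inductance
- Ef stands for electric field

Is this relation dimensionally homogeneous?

No

Q (charge) has dimensions [I T].
L_ind (inductance) has dimensions [I^-2 L^2 M T^-2].
Ef (electric field) has dimensions [I^-1 L M T^-3].

Left side: [I T]
Right side: [I^-1 L T]

The two sides have different dimensions, so the equation is NOT dimensionally consistent.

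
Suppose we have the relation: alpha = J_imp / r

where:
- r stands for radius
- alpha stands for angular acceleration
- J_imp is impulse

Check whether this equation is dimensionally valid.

No

r (radius) has dimensions [L].
alpha (angular acceleration) has dimensions [T^-2].
J_imp (impulse) has dimensions [L M T^-1].

Left side: [T^-2]
Right side: [M T^-1]

The two sides have different dimensions, so the equation is NOT dimensionally consistent.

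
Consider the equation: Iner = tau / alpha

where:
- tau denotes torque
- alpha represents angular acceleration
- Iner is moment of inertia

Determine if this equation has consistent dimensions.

Yes

tau (torque) has dimensions [L^2 M T^-2].
alpha (angular acceleration) has dimensions [T^-2].
Iner (moment of inertia) has dimensions [L^2 M].

Left side: [L^2 M]
Right side: [L^2 M]

Both sides have the same dimensions, so the equation is dimensionally consistent.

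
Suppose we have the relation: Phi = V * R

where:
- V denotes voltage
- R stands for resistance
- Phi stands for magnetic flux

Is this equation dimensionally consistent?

No

V (voltage) has dimensions [I^-1 L^2 M T^-3].
R (resistance) has dimensions [I^-2 L^2 M T^-3].
Phi (magnetic flux) has dimensions [I^-1 L^2 M T^-2].

Left side: [I^-1 L^2 M T^-2]
Right side: [I^-3 L^4 M^2 T^-6]

The two sides have different dimensions, so the equation is NOT dimensionally consistent.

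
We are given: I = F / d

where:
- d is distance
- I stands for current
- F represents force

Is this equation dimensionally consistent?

No

d (distance) has dimensions [L].
I (current) has dimensions [I].
F (force) has dimensions [L M T^-2].

Left side: [I]
Right side: [M T^-2]

The two sides have different dimensions, so the equation is NOT dimensionally consistent.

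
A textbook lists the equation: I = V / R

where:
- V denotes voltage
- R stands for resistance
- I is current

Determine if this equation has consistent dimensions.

Yes

V (voltage) has dimensions [I^-1 L^2 M T^-3].
R (resistance) has dimensions [I^-2 L^2 M T^-3].
I (current) has dimensions [I].

Left side: [I]
Right side: [I]

Both sides have the same dimensions, so the equation is dimensionally consistent.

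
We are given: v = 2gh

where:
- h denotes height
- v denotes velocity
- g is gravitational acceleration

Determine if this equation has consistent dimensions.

No

h (height) has dimensions [L].
v (velocity) has dimensions [L T^-1].
g (gravitational acceleration) has dimensions [L T^-2].

Left side: [L T^-1]
Right side: [L^2 T^-2]

The two sides have different dimensions, so the equation is NOT dimensionally consistent.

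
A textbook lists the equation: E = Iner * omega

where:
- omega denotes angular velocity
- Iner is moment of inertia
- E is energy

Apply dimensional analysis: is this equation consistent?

No

omega (angular velocity) has dimensions [T^-1].
Iner (moment of inertia) has dimensions [L^2 M].
E (energy) has dimensions [L^2 M T^-2].

Left side: [L^2 M T^-2]
Right side: [L^2 M T^-1]

The two sides have different dimensions, so the equation is NOT dimensionally consistent.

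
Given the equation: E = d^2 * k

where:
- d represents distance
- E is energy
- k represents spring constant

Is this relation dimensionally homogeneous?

Yes

d (distance) has dimensions [L].
E (energy) has dimensions [L^2 M T^-2].
k (spring constant) has dimensions [M T^-2].

Left side: [L^2 M T^-2]
Right side: [L^2 M T^-2]

Both sides have the same dimensions, so the equation is dimensionally consistent.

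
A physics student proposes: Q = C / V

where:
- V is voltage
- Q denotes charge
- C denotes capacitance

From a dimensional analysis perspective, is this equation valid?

No

V (voltage) has dimensions [I^-1 L^2 M T^-3].
Q (charge) has dimensions [I T].
C (capacitance) has dimensions [I^2 L^-2 M^-1 T^4].

Left side: [I T]
Right side: [I^3 L^-4 M^-2 T^7]

The two sides have different dimensions, so the equation is NOT dimensionally consistent.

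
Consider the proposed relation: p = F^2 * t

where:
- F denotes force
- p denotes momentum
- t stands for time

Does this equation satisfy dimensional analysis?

No

F (force) has dimensions [L M T^-2].
p (momentum) has dimensions [L M T^-1].
t (time) has dimensions [T].

Left side: [L M T^-1]
Right side: [L^2 M^2 T^-3]

The two sides have different dimensions, so the equation is NOT dimensionally consistent.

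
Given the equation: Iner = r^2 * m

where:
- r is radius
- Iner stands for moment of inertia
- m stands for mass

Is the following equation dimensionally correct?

Yes

r (radius) has dimensions [L].
Iner (moment of inertia) has dimensions [L^2 M].
m (mass) has dimensions [M].

Left side: [L^2 M]
Right side: [L^2 M]

Both sides have the same dimensions, so the equation is dimensionally consistent.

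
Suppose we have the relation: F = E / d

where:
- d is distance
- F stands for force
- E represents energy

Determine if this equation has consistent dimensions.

Yes

d (distance) has dimensions [L].
F (force) has dimensions [L M T^-2].
E (energy) has dimensions [L^2 M T^-2].

Left side: [L M T^-2]
Right side: [L M T^-2]

Both sides have the same dimensions, so the equation is dimensionally consistent.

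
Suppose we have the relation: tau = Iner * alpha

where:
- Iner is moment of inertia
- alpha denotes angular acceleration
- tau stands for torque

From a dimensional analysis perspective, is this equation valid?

Yes

Iner (moment of inertia) has dimensions [L^2 M].
alpha (angular acceleration) has dimensions [T^-2].
tau (torque) has dimensions [L^2 M T^-2].

Left side: [L^2 M T^-2]
Right side: [L^2 M T^-2]

Both sides have the same dimensions, so the equation is dimensionally consistent.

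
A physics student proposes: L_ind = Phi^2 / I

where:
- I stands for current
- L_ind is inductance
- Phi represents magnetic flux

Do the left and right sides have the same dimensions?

No

I (current) has dimensions [I].
L_ind (inductance) has dimensions [I^-2 L^2 M T^-2].
Phi (magnetic flux) has dimensions [I^-1 L^2 M T^-2].

Left side: [I^-2 L^2 M T^-2]
Right side: [I^-3 L^4 M^2 T^-4]

The two sides have different dimensions, so the equation is NOT dimensionally consistent.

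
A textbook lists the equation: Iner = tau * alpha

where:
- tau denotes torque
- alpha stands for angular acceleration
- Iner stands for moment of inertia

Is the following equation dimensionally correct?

No

tau (torque) has dimensions [L^2 M T^-2].
alpha (angular acceleration) has dimensions [T^-2].
Iner (moment of inertia) has dimensions [L^2 M].

Left side: [L^2 M]
Right side: [L^2 M T^-4]

The two sides have different dimensions, so the equation is NOT dimensionally consistent.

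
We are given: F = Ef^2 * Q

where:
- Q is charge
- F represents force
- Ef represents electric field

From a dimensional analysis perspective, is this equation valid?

No

Q (charge) has dimensions [I T].
F (force) has dimensions [L M T^-2].
Ef (electric field) has dimensions [I^-1 L M T^-3].

Left side: [L M T^-2]
Right side: [I^-1 L^2 M^2 T^-5]

The two sides have different dimensions, so the equation is NOT dimensionally consistent.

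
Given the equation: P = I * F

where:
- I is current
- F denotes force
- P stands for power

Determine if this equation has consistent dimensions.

No

I (current) has dimensions [I].
F (force) has dimensions [L M T^-2].
P (power) has dimensions [L^2 M T^-3].

Left side: [L^2 M T^-3]
Right side: [I L M T^-2]

The two sides have different dimensions, so the equation is NOT dimensionally consistent.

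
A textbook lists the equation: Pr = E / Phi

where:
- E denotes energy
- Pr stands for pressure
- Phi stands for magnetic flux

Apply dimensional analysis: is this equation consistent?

No

E (energy) has dimensions [L^2 M T^-2].
Pr (pressure) has dimensions [L^-1 M T^-2].
Phi (magnetic flux) has dimensions [I^-1 L^2 M T^-2].

Left side: [L^-1 M T^-2]
Right side: [I]

The two sides have different dimensions, so the equation is NOT dimensionally consistent.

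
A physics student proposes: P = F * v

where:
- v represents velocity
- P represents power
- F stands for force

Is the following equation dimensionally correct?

Yes

v (velocity) has dimensions [L T^-1].
P (power) has dimensions [L^2 M T^-3].
F (force) has dimensions [L M T^-2].

Left side: [L^2 M T^-3]
Right side: [L^2 M T^-3]

Both sides have the same dimensions, so the equation is dimensionally consistent.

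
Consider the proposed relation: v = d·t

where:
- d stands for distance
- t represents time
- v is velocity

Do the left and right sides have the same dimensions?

No

d (distance) has dimensions [L].
t (time) has dimensions [T].
v (velocity) has dimensions [L T^-1].

Left side: [L T^-1]
Right side: [L T]

The two sides have different dimensions, so the equation is NOT dimensionally consistent.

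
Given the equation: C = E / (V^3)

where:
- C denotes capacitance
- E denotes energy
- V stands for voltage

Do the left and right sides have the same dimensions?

No

C (capacitance) has dimensions [I^2 L^-2 M^-1 T^4].
E (energy) has dimensions [L^2 M T^-2].
V (voltage) has dimensions [I^-1 L^2 M T^-3].

Left side: [I^2 L^-2 M^-1 T^4]
Right side: [I^3 L^-4 M^-2 T^7]

The two sides have different dimensions, so the equation is NOT dimensionally consistent.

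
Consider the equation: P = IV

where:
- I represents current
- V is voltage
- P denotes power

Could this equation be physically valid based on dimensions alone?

Yes

I (current) has dimensions [I].
V (voltage) has dimensions [I^-1 L^2 M T^-3].
P (power) has dimensions [L^2 M T^-3].

Left side: [L^2 M T^-3]
Right side: [L^2 M T^-3]

Both sides have the same dimensions, so the equation is dimensionally consistent.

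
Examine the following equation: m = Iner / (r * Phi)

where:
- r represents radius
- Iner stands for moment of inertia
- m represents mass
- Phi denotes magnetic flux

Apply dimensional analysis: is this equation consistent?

No

r (radius) has dimensions [L].
Iner (moment of inertia) has dimensions [L^2 M].
m (mass) has dimensions [M].
Phi (magnetic flux) has dimensions [I^-1 L^2 M T^-2].

Left side: [M]
Right side: [I L^-1 T^2]

The two sides have different dimensions, so the equation is NOT dimensionally consistent.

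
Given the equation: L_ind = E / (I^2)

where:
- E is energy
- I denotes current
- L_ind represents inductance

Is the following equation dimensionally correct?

Yes

E (energy) has dimensions [L^2 M T^-2].
I (current) has dimensions [I].
L_ind (inductance) has dimensions [I^-2 L^2 M T^-2].

Left side: [I^-2 L^2 M T^-2]
Right side: [I^-2 L^2 M T^-2]

Both sides have the same dimensions, so the equation is dimensionally consistent.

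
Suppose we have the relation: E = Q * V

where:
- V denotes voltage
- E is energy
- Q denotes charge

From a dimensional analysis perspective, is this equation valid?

Yes

V (voltage) has dimensions [I^-1 L^2 M T^-3].
E (energy) has dimensions [L^2 M T^-2].
Q (charge) has dimensions [I T].

Left side: [L^2 M T^-2]
Right side: [L^2 M T^-2]

Both sides have the same dimensions, so the equation is dimensionally consistent.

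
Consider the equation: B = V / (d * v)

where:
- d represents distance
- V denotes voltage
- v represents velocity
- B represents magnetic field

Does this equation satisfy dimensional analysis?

Yes

d (distance) has dimensions [L].
V (voltage) has dimensions [I^-1 L^2 M T^-3].
v (velocity) has dimensions [L T^-1].
B (magnetic field) has dimensions [I^-1 M T^-2].

Left side: [I^-1 M T^-2]
Right side: [I^-1 M T^-2]

Both sides have the same dimensions, so the equation is dimensionally consistent.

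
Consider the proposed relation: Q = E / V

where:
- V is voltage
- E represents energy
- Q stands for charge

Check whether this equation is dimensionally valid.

Yes

V (voltage) has dimensions [I^-1 L^2 M T^-3].
E (energy) has dimensions [L^2 M T^-2].
Q (charge) has dimensions [I T].

Left side: [I T]
Right side: [I T]

Both sides have the same dimensions, so the equation is dimensionally consistent.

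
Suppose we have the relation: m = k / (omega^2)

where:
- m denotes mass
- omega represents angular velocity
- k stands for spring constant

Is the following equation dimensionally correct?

Yes

m (mass) has dimensions [M].
omega (angular velocity) has dimensions [T^-1].
k (spring constant) has dimensions [M T^-2].

Left side: [M]
Right side: [M]

Both sides have the same dimensions, so the equation is dimensionally consistent.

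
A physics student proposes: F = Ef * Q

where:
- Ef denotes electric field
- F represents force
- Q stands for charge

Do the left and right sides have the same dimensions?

Yes

Ef (electric field) has dimensions [I^-1 L M T^-3].
F (force) has dimensions [L M T^-2].
Q (charge) has dimensions [I T].

Left side: [L M T^-2]
Right side: [L M T^-2]

Both sides have the same dimensions, so the equation is dimensionally consistent.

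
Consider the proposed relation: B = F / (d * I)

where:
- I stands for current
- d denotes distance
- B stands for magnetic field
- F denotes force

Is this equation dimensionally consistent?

Yes

I (current) has dimensions [I].
d (distance) has dimensions [L].
B (magnetic field) has dimensions [I^-1 M T^-2].
F (force) has dimensions [L M T^-2].

Left side: [I^-1 M T^-2]
Right side: [I^-1 M T^-2]

Both sides have the same dimensions, so the equation is dimensionally consistent.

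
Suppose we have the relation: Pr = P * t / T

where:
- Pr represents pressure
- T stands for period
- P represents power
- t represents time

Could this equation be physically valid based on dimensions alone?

No

Pr (pressure) has dimensions [L^-1 M T^-2].
T (period) has dimensions [T].
P (power) has dimensions [L^2 M T^-3].
t (time) has dimensions [T].

Left side: [L^-1 M T^-2]
Right side: [L^2 M T^-3]

The two sides have different dimensions, so the equation is NOT dimensionally consistent.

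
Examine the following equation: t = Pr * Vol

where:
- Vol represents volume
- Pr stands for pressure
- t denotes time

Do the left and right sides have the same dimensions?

No

Vol (volume) has dimensions [L^3].
Pr (pressure) has dimensions [L^-1 M T^-2].
t (time) has dimensions [T].

Left side: [T]
Right side: [L^2 M T^-2]

The two sides have different dimensions, so the equation is NOT dimensionally consistent.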